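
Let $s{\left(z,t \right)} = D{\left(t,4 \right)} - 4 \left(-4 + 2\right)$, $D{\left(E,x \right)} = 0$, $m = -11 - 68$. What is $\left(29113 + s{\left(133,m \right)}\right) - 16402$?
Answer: $12719$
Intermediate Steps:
$m = -79$ ($m = -11 - 68 = -79$)
$s{\left(z,t \right)} = 8$ ($s{\left(z,t \right)} = 0 - 4 \left(-4 + 2\right) = 0 - -8 = 0 + 8 = 8$)
$\left(29113 + s{\left(133,m \right)}\right) - 16402 = \left(29113 + 8\right) - 16402 = 29121 - 16402 = 12719$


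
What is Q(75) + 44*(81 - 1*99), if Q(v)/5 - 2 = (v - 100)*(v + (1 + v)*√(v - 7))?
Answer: -10157 - 19000*√17 ≈ -88496.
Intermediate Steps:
Q(v) = 10 + 5*(-100 + v)*(v + √(-7 + v)*(1 + v)) (Q(v) = 10 + 5*((v - 100)*(v + (1 + v)*√(v - 7))) = 10 + 5*((-100 + v)*(v + (1 + v)*√(-7 + v))) = 10 + 5*((-100 + v)*(v + √(-7 + v)*(1 + v))) = 10 + 5*(-100 + v)*(v + √(-7 + v)*(1 + v)))
Q(75) + 44*(81 - 1*99) = (10 - 500*75 - 500*√(-7 + 75) + 5*75² - 495*75*√(-7 + 75) + 5*75²*√(-7 + 75)) + 44*(81 - 1*99) = (10 - 37500 - 1000*√17 + 5*5625 - 495*75*√68 + 5*5625*√68) + 44*(81 - 99) = (10 - 37500 - 1000*√17 + 28125 - 495*75*2*√17 + 5*5625*(2*√17)) + 44*(-18) = (10 - 37500 - 1000*√17 + 28125 - 74250*√17 + 56250*√17) - 792 = (-9365 - 19000*√17) - 792 = -10157 - 19000*√17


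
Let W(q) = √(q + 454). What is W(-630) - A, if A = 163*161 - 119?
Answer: -26124 + 4*I*√11 ≈ -26124.0 + 13.266*I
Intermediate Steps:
A = 26124 (A = 26243 - 119 = 26124)
W(q) = √(454 + q)
W(-630) - A = √(454 - 630) - 1*26124 = √(-176) - 26124 = 4*I*√11 - 26124 = -26124 + 4*I*√11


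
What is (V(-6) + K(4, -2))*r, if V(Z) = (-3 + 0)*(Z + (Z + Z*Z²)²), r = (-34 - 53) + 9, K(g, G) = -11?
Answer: 11531910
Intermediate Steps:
r = -78 (r = -87 + 9 = -78)
V(Z) = -3*Z - 3*(Z + Z³)² (V(Z) = -3*(Z + (Z + Z³)²) = -3*Z - 3*(Z + Z³)²)
(V(-6) + K(4, -2))*r = (-3*(-6)*(1 - 6*(1 + (-6)²)²) - 11)*(-78) = (-3*(-6)*(1 - 6*(1 + 36)²) - 11)*(-78) = (-3*(-6)*(1 - 6*37²) - 11)*(-78) = (-3*(-6)*(1 - 6*1369) - 11)*(-78) = (-3*(-6)*(1 - 8214) - 11)*(-78) = (-3*(-6)*(-8213) - 11)*(-78) = (-147834 - 11)*(-78) = -147845*(-78) = 11531910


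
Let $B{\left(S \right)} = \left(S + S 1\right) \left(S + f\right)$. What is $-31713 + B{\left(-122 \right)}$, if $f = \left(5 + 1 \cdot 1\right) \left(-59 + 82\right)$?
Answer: $-35617$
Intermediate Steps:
$f = 138$ ($f = \left(5 + 1\right) 23 = 6 \cdot 23 = 138$)
$B{\left(S \right)} = 2 S \left(138 + S\right)$ ($B{\left(S \right)} = \left(S + S 1\right) \left(S + 138\right) = \left(S + S\right) \left(138 + S\right) = 2 S \left(138 + S\right)$)
$-31713 + B{\left(-122 \right)} = -31713 + 2 \left(-122\right) \left(138 - 122\right) = -31713 + 2 \left(-122\right) 16 = -31713 - 3904 = -35617$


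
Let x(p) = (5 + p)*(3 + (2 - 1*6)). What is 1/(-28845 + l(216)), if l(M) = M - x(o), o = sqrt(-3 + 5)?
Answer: -14312/409666687 - sqrt(2)/819333374 ≈ -3.4937e-5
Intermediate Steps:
o = sqrt(2) ≈ 1.4142
x(p) = -5 - p (x(p) = (5 + p)*(3 + (2 - 6)) = (5 + p)*(3 - 4) = (5 + p)*(-1) = -5 - p)
l(M) = 5 + M + sqrt(2) (l(M) = M - (-5 - sqrt(2)) = M + (5 + sqrt(2)) = 5 + M + sqrt(2))
1/(-28845 + l(216)) = 1/(-28845 + (5 + 216 + sqrt(2))) = 1/(-28845 + (221 + sqrt(2))) = 1/(-28624 + sqrt(2))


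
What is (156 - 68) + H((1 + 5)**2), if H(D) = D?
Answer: 124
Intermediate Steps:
(156 - 68) + H((1 + 5)**2) = (156 - 68) + (1 + 5)**2 = 88 + 6**2 = 88 + 36 = 124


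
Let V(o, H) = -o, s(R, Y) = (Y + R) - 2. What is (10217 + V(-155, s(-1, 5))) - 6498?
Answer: 3874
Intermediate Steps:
s(R, Y) = -2 + R + Y (s(R, Y) = (R + Y) - 2 = -2 + R + Y)
(10217 + V(-155, s(-1, 5))) - 6498 = (10217 - 1*(-155)) - 6498 = (10217 + 155) - 6498 = 10372 - 6498 = 3874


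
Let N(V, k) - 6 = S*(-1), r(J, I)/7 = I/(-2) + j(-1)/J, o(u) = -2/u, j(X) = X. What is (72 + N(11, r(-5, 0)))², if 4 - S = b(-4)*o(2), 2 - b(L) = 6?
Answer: 6084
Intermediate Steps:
b(L) = -4 (b(L) = 2 - 1*6 = 2 - 6 = -4)
r(J, I) = -7/J - 7*I/2 (r(J, I) = 7*(I/(-2) - 1/J) = 7*(I*(-½) - 1/J) = 7*(-I/2 - 1/J) = 7*(-1/J - I/2) = -7/J - 7*I/2)
S = 0 (S = 4 - (-4)*(-2/2) = 4 - (-4)*(-2*½) = 4 - (-4)*(-1) = 4 - 1*4 = 4 - 4 = 0)
N(V, k) = 6 (N(V, k) = 6 + 0*(-1) = 6 + 0 = 6)
(72 + N(11, r(-5, 0)))² = (72 + 6)² = 78² = 6084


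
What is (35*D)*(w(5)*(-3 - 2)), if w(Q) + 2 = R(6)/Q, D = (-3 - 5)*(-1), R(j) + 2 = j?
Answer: 1680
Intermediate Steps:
R(j) = -2 + j
D = 8 (D = -8*(-1) = 8)
w(Q) = -2 + 4/Q (w(Q) = -2 + (-2 + 6)/Q = -2 + 4/Q)
(35*D)*(w(5)*(-3 - 2)) = (35*8)*((-2 + 4/5)*(-3 - 2)) = 280*((-2 + 4*(1/5))*(-5)) = 280*((-2 + 4/5)*(-5)) = 280*(-6/5*(-5)) = 280*6 = 1680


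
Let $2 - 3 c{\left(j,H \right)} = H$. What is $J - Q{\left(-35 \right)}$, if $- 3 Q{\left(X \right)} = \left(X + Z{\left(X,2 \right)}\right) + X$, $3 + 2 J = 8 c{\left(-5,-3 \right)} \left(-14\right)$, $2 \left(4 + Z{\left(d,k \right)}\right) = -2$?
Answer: $- \frac{719}{6} \approx -119.83$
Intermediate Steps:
$Z{\left(d,k \right)} = -5$ ($Z{\left(d,k \right)} = -4 + \frac{1}{2} \left(-2\right) = -4 - 1 = -5$)
$c{\left(j,H \right)} = \frac{2}{3} - \frac{H}{3}$
$J = - \frac{569}{6}$ ($J = - \frac{3}{2} + \frac{8 \left(\frac{2}{3} - -1\right) \left(-14\right)}{2} = - \frac{3}{2} + \frac{8 \left(\frac{2}{3} + 1\right) \left(-14\right)}{2} = - \frac{3}{2} + \frac{8 \cdot \frac{5}{3} \left(-14\right)}{2} = - \frac{3}{2} + \frac{\frac{40}{3} \left(-14\right)}{2} = - \frac{3}{2} + \frac{1}{2} \left(- \frac{560}{3}\right) = - \frac{3}{2} - \frac{280}{3} = - \frac{569}{6} \approx -94.833$)
$Q{\left(X \right)} = \frac{5}{3} - \frac{2 X}{3}$ ($Q{\left(X \right)} = - \frac{\left(X - 5\right) + X}{3} = - \frac{\left(-5 + X\right) + X}{3} = - \frac{-5 + 2 X}{3} = \frac{5}{3} - \frac{2 X}{3}$)
$J - Q{\left(-35 \right)} = - \frac{569}{6} - \left(\frac{5}{3} - - \frac{70}{3}\right) = - \frac{569}{6} - \left(\frac{5}{3} + \frac{70}{3}\right) = - \frac{569}{6} - 25 = - \frac{719}{6}$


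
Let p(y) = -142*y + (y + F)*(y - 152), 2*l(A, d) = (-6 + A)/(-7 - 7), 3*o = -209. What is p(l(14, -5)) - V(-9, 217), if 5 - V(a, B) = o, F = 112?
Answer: -2505848/147 ≈ -17047.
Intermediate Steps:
o = -209/3 (o = (⅓)*(-209) = -209/3 ≈ -69.667)
V(a, B) = 224/3 (V(a, B) = 5 - 1*(-209/3) = 5 + 209/3 = 224/3)
l(A, d) = 3/14 - A/28 (l(A, d) = ((-6 + A)/(-7 - 7))/2 = ((-6 + A)/(-14))/2 = ((-6 + A)*(-1/14))/2 = (3/7 - A/14)/2 = 3/14 - A/28)
p(y) = -142*y + (-152 + y)*(112 + y) (p(y) = -142*y + (y + 112)*(y - 152) = -142*y + (112 + y)*(-152 + y) = -142*y + (-152 + y)*(112 + y))
p(l(14, -5)) - V(-9, 217) = (-17024 + (3/14 - 1/28*14)² - 182*(3/14 - 1/28*14)) - 1*224/3 = (-17024 + (3/14 - ½)² - 182*(3/14 - ½)) - 224/3 = (-17024 + (-2/7)² - 182*(-2/7)) - 224/3 = (-17024 + 4/49 + 52) - 224/3 = -831624/49 - 224/3 = -2505848/147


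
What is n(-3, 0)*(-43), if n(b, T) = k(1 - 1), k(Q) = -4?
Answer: 172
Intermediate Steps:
n(b, T) = -4
n(-3, 0)*(-43) = -4*(-43) = 172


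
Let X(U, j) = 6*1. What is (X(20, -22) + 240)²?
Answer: 60516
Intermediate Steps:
X(U, j) = 6
(X(20, -22) + 240)² = (6 + 240)² = 246² = 60516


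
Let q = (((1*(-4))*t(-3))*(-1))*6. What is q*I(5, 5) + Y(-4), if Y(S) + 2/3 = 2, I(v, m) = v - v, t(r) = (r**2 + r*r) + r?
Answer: 4/3 ≈ 1.3333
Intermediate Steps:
t(r) = r + 2*r**2 (t(r) = (r**2 + r**2) + r = 2*r**2 + r = r + 2*r**2)
I(v, m) = 0
q = 360 (q = (((1*(-4))*(-3*(1 + 2*(-3))))*(-1))*6 = (-(-12)*(1 - 6)*(-1))*6 = (-(-12)*(-5)*(-1))*6 = (-4*15*(-1))*6 = -60*(-1)*6 = 60*6 = 360)
Y(S) = 4/3 (Y(S) = -2/3 + 2 = 4/3)
q*I(5, 5) + Y(-4) = 360*0 + 4/3 = 0 + 4/3 = 4/3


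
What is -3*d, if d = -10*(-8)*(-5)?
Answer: 1200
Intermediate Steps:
d = -400 (d = 80*(-5) = -400)
-3*d = -3*(-400) = 1200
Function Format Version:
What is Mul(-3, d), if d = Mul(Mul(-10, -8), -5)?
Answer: 1200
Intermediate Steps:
d = -400 (d = Mul(80, -5) = -400)
Mul(-3, d) = Mul(-3, -400) = 1200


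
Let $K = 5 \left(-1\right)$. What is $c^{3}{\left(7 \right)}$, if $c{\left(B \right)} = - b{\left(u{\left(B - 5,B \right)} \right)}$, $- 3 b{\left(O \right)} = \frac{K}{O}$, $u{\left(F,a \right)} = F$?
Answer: $- \frac{125}{216} \approx -0.5787$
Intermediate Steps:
$K = -5$
$b{\left(O \right)} = \frac{5}{3 O}$ ($b{\left(O \right)} = - \frac{\left(-5\right) \frac{1}{O}}{3} = \frac{5}{3 O}$)
$c{\left(B \right)} = - \frac{5}{3 \left(-5 + B\right)}$ ($c{\left(B \right)} = - \frac{5}{3 \left(B - 5\right)} = - \frac{5}{3 \left(-5 + B\right)}$)
$c^{3}{\left(7 \right)} = \left(- \frac{5}{-15 + 3 \cdot 7}\right)^{3} = \left(- \frac{5}{-15 + 21}\right)^{3} = \left(- \frac{5}{6}\right)^{3} = - \frac{125}{216}$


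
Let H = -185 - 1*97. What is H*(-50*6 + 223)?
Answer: 21714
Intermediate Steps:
H = -282 (H = -185 - 97 = -282)
H*(-50*6 + 223) = -282*(-50*6 + 223) = -282*(-300 + 223) = -282*(-77) = 21714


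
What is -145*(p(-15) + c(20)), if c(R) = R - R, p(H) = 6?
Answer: -870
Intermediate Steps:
c(R) = 0
-145*(p(-15) + c(20)) = -145*(6 + 0) = -145*6 = -870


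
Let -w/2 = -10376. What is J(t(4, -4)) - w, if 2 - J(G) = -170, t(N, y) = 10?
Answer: -20580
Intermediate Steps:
w = 20752 (w = -2*(-10376) = 20752)
J(G) = 172 (J(G) = 2 - 1*(-170) = 2 + 170 = 172)
J(t(4, -4)) - w = 172 - 1*20752 = 172 - 20752 = -20580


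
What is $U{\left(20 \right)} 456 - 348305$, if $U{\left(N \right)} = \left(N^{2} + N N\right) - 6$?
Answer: $13759$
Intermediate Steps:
$U{\left(N \right)} = -6 + 2 N^{2}$ ($U{\left(N \right)} = \left(N^{2} + N^{2}\right) - 6 = 2 N^{2} - 6 = -6 + 2 N^{2}$)
$U{\left(20 \right)} 456 - 348305 = \left(-6 + 2 \cdot 20^{2}\right) 456 - 348305 = \left(-6 + 2 \cdot 400\right) 456 - 348305 = \left(-6 + 800\right) 456 - 348305 = 794 \cdot 456 - 348305 = 362064 - 348305 = 13759$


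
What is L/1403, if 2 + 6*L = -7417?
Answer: -2473/2806 ≈ -0.88133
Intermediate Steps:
L = -2473/2 (L = -⅓ + (⅙)*(-7417) = -⅓ - 7417/6 = -2473/2 ≈ -1236.5)
L/1403 = -2473/2/1403 = -2473/2*1/1403 = -2473/2806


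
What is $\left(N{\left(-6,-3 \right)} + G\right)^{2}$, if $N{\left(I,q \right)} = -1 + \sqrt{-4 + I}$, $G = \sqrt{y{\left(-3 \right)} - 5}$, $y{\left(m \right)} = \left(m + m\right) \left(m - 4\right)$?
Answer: $\left(-1 + \sqrt{37} + i \sqrt{10}\right)^{2} \approx 15.834 + 32.146 i$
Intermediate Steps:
$y{\left(m \right)} = 2 m \left(-4 + m\right)$
$G = \sqrt{37}$ ($G = \sqrt{2 \left(-3\right) \left(-4 - 3\right) - 5} = \sqrt{2 \left(-3\right) \left(-7\right) - 5} = \sqrt{42 - 5} = \sqrt{37} \approx 6.0828$)
$\left(N{\left(-6,-3 \right)} + G\right)^{2} = \left(\left(-1 + \sqrt{-4 - 6}\right) + \sqrt{37}\right)^{2} = \left(\left(-1 + \sqrt{-10}\right) + \sqrt{37}\right)^{2} = \left(\left(-1 + i \sqrt{10}\right) + \sqrt{37}\right)^{2} = \left(-1 + \sqrt{37} + i \sqrt{10}\right)^{2}$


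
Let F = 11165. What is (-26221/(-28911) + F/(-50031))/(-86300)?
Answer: -82422628/10402359216525 ≈ -7.9235e-6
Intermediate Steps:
(-26221/(-28911) + F/(-50031))/(-86300) = (-26221/(-28911) + 11165/(-50031))/(-86300) = (-26221*(-1/28911) + 11165*(-1/50031))*(-1/86300) = (26221/28911 - 11165/50031)*(-1/86300) = (329690512/482148747)*(-1/86300) = -82422628/10402359216525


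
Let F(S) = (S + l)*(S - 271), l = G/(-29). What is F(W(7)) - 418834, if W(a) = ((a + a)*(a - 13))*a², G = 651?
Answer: 514359619/29 ≈ 1.7737e+7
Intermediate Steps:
l = -651/29 (l = 651/(-29) = 651*(-1/29) = -651/29 ≈ -22.448)
W(a) = 2*a³*(-13 + a) (W(a) = ((2*a)*(-13 + a))*a² = (2*a*(-13 + a))*a² = 2*a³*(-13 + a))
F(S) = (-271 + S)*(-651/29 + S) (F(S) = (S - 651/29)*(S - 271) = (-651/29 + S)*(-271 + S) = (-271 + S)*(-651/29 + S))
F(W(7)) - 418834 = (176421/29 + (2*7³*(-13 + 7))² - 17020*7³*(-13 + 7)/29) - 418834 = (176421/29 + (2*343*(-6))² - 17020*343*(-6)/29) - 418834 = (176421/29 + (-4116)² - 8510/29*(-4116)) - 418834 = (176421/29 + 16941456 + 35027160/29) - 418834 = 526505805/29 - 418834 = 514359619/29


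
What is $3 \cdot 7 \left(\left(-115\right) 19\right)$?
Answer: $-45885$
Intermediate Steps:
$3 \cdot 7 \left(\left(-115\right) 19\right) = 21 \left(-2185\right) = -45885$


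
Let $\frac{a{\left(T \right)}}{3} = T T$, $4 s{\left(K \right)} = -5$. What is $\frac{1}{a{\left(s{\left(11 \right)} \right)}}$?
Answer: $\frac{16}{75} \approx 0.21333$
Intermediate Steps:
$s{\left(K \right)} = - \frac{5}{4}$ ($s{\left(K \right)} = \frac{1}{4} \left(-5\right) = - \frac{5}{4}$)
$a{\left(T \right)} = 3 T^{2}$ ($a{\left(T \right)} = 3 T T = 3 T^{2}$)
$\frac{1}{a{\left(s{\left(11 \right)} \right)}} = \frac{1}{3 \left(- \frac{5}{4}\right)^{2}} = \frac{1}{3 \cdot \frac{25}{16}} = \frac{1}{\frac{75}{16}} = \frac{16}{75}$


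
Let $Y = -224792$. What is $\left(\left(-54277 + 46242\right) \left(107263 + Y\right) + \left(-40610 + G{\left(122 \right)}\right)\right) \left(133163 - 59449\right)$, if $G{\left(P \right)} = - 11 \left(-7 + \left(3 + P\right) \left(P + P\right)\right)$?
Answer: $69583766396148$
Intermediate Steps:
$G{\left(P \right)} = 77 - 22 P \left(3 + P\right)$ ($G{\left(P \right)} = - 11 \left(-7 + \left(3 + P\right) 2 P\right) = - 11 \left(-7 + 2 P \left(3 + P\right)\right) = 77 - 22 P \left(3 + P\right)$)
$\left(\left(-54277 + 46242\right) \left(107263 + Y\right) + \left(-40610 + G{\left(122 \right)}\right)\right) \left(133163 - 59449\right) = \left(\left(-54277 + 46242\right) \left(107263 - 224792\right) - 376033\right) \left(133163 - 59449\right) = \left(\left(-8035\right) \left(-117529\right) - 376033\right) 73714 = \left(944345515 - 376033\right) 73714 = 943969482 \cdot 73714 = 69583766396148$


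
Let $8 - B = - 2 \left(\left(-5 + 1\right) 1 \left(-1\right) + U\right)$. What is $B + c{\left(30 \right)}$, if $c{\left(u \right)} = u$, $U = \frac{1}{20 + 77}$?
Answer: $\frac{4464}{97} \approx 46.021$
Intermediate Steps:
$U = \frac{1}{97} \approx 0.010309$
$B = \frac{1554}{97}$ ($B = 8 - - 2 \left(\left(-5 + 1\right) 1 \left(-1\right) + \frac{1}{97}\right) = 8 - - 2 \left(\left(-4\right) 1 \left(-1\right) + \frac{1}{97}\right) = 8 - - 2 \left(\left(-4\right) \left(-1\right) + \frac{1}{97}\right) = 8 - - 2 \left(4 + \frac{1}{97}\right) = 8 - \left(-2\right) \frac{389}{97} = 8 - - \frac{778}{97} = 8 + \frac{778}{97} = \frac{1554}{97} \approx 16.021$)
$B + c{\left(30 \right)} = \frac{1554}{97} + 30 = \frac{4464}{97}$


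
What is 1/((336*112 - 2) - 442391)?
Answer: -1/404761 ≈ -2.4706e-6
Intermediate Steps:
1/((336*112 - 2) - 442391) = 1/((37632 - 2) - 442391) = 1/(37630 - 442391) = 1/(-404761) = -1/404761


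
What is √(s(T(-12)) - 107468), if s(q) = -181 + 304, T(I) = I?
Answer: I*√107345 ≈ 327.64*I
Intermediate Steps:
s(q) = 123
√(s(T(-12)) - 107468) = √(123 - 107468) = √(-107345) = I*√107345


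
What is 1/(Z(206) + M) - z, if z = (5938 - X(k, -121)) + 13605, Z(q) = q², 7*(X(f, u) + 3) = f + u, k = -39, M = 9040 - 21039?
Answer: -4169321127/213059 ≈ -19569.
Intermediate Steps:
M = -11999
X(f, u) = -3 + f/7 + u/7 (X(f, u) = -3 + (f + u)/7 = -3 + (f/7 + u/7) = -3 + f/7 + u/7)
z = 136982/7 (z = (5938 - (-3 + (⅐)*(-39) + (⅐)*(-121))) + 13605 = (5938 - (-3 - 39/7 - 121/7)) + 13605 = (5938 - 1*(-181/7)) + 13605 = (5938 + 181/7) + 13605 = 41747/7 + 13605 = 136982/7 ≈ 19569.)
1/(Z(206) + M) - z = 1/(206² - 11999) - 1*136982/7 = 1/(42436 - 11999) - 136982/7 = 1/30437 - 136982/7 = -4169321127/213059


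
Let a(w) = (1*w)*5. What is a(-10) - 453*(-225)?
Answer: 101875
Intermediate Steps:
a(w) = 5*w (a(w) = w*5 = 5*w)
a(-10) - 453*(-225) = 5*(-10) - 453*(-225) = -50 + 101925 = 101875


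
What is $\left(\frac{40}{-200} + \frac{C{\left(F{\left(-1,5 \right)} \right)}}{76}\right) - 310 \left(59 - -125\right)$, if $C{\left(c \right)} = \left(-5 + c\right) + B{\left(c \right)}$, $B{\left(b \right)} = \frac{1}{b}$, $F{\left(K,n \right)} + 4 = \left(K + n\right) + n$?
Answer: $- \frac{4335055}{76} \approx -57040.0$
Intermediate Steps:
$F{\left(K,n \right)} = -4 + K + 2 n$ ($F{\left(K,n \right)} = -4 + \left(\left(K + n\right) + n\right) = -4 + \left(K + 2 n\right) = -4 + K + 2 n$)
$C{\left(c \right)} = -5 + c + \frac{1}{c}$ ($C{\left(c \right)} = \left(-5 + c\right) + \frac{1}{c} = -5 + c + \frac{1}{c}$)
$\left(\frac{40}{-200} + \frac{C{\left(F{\left(-1,5 \right)} \right)}}{76}\right) - 310 \left(59 - -125\right) = \left(\frac{40}{-200} + \frac{-5 - -5 + \frac{1}{-4 - 1 + 2 \cdot 5}}{76}\right) - 310 \left(59 - -125\right) = \left(40 \left(- \frac{1}{200}\right) + \left(-5 - -5 + \frac{1}{-4 - 1 + 10}\right) \frac{1}{76}\right) - 310 \left(59 + 125\right) = \left(- \frac{1}{5} + \left(-5 + 5 + \frac{1}{5}\right) \frac{1}{76}\right) - 57040 = \left(- \frac{1}{5} + \frac{1}{5} \cdot \frac{1}{76}\right) - 57040 = \left(- \frac{1}{5} + \frac{1}{380}\right) - 57040 = - \frac{15}{76} - 57040 = - \frac{4335055}{76}$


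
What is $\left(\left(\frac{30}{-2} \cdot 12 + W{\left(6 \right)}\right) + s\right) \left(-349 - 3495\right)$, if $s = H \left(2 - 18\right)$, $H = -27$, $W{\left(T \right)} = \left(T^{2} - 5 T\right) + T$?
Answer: $-1014816$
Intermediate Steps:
$W{\left(T \right)} = T^{2} - 4 T$
$s = 432$ ($s = - 27 \left(2 - 18\right) = \left(-27\right) \left(-16\right) = 432$)
$\left(\left(\frac{30}{-2} \cdot 12 + W{\left(6 \right)}\right) + s\right) \left(-349 - 3495\right) = \left(\left(\frac{30}{-2} \cdot 12 + 6 \left(-4 + 6\right)\right) + 432\right) \left(-349 - 3495\right) = \left(\left(30 \left(- \frac{1}{2}\right) 12 + 6 \cdot 2\right) + 432\right) \left(-3844\right) = \left(\left(\left(-15\right) 12 + 12\right) + 432\right) \left(-3844\right) = \left(\left(-180 + 12\right) + 432\right) \left(-3844\right) = \left(-168 + 432\right) \left(-3844\right) = 264 \left(-3844\right) = -1014816$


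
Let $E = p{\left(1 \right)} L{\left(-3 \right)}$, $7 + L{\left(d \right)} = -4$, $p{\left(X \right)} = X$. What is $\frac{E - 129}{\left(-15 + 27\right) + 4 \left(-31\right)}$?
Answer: $\frac{5}{4} \approx 1.25$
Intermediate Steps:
$L{\left(d \right)} = -11$ ($L{\left(d \right)} = -7 - 4 = -11$)
$E = -11$ ($E = 1 \left(-11\right) = -11$)
$\frac{E - 129}{\left(-15 + 27\right) + 4 \left(-31\right)} = \frac{-11 - 129}{\left(-15 + 27\right) + 4 \left(-31\right)} = - \frac{140}{12 - 124} = - \frac{140}{-112} = \left(-140\right) \left(- \frac{1}{112}\right) = \frac{5}{4}$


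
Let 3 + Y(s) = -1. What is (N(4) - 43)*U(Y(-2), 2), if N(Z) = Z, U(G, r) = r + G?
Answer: 78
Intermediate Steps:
Y(s) = -4 (Y(s) = -3 - 1 = -4)
U(G, r) = G + r
(N(4) - 43)*U(Y(-2), 2) = (4 - 43)*(-4 + 2) = -39*(-2) = 78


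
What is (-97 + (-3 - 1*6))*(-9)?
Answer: 954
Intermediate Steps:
(-97 + (-3 - 1*6))*(-9) = (-97 + (-3 - 6))*(-9) = (-97 - 9)*(-9) = -106*(-9) = 954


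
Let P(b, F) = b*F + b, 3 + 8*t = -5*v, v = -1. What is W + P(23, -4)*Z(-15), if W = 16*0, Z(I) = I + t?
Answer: 4071/4 ≈ 1017.8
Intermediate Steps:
t = 1/4 (t = -3/8 + (-5*(-1))/8 = -3/8 + (1/8)*5 = -3/8 + 5/8 = 1/4 ≈ 0.25000)
P(b, F) = b + F*b (P(b, F) = F*b + b = b + F*b)
Z(I) = 1/4 + I (Z(I) = I + 1/4 = 1/4 + I)
W = 0
W + P(23, -4)*Z(-15) = 0 + (23*(1 - 4))*(1/4 - 15) = 0 + (23*(-3))*(-59/4) = 0 - 69*(-59/4) = 0 + 4071/4 = 4071/4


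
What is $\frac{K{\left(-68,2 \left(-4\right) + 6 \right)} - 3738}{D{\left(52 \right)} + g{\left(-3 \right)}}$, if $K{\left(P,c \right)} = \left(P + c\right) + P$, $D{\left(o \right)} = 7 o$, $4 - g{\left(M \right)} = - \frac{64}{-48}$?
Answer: $- \frac{2907}{275} \approx -10.571$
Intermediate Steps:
$g{\left(M \right)} = \frac{8}{3}$ ($g{\left(M \right)} = 4 - - \frac{64}{-48} = 4 - \left(-64\right) \left(- \frac{1}{48}\right) = 4 - \frac{4}{3} = \frac{8}{3}$)
$K{\left(P,c \right)} = c + 2 P$
$\frac{K{\left(-68,2 \left(-4\right) + 6 \right)} - 3738}{D{\left(52 \right)} + g{\left(-3 \right)}} = \frac{\left(\left(2 \left(-4\right) + 6\right) + 2 \left(-68\right)\right) - 3738}{7 \cdot 52 + \frac{8}{3}} = \frac{\left(\left(-8 + 6\right) - 136\right) - 3738}{364 + \frac{8}{3}} = \frac{\left(-2 - 136\right) - 3738}{\frac{1100}{3}} = \left(-138 - 3738\right) \frac{3}{1100} = \left(-3876\right) \frac{3}{1100} = - \frac{2907}{275}$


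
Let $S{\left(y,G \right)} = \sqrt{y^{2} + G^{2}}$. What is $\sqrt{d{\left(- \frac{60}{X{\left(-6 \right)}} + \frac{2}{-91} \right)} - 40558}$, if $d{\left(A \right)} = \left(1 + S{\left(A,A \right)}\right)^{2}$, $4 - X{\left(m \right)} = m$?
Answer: $\frac{\sqrt{-335251909 + 99736 \sqrt{2}}}{91} \approx 201.17 i$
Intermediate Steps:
$X{\left(m \right)} = 4 - m$
$S{\left(y,G \right)} = \sqrt{G^{2} + y^{2}}$
$d{\left(A \right)} = \left(1 + \sqrt{2} \sqrt{A^{2}}\right)^{2}$ ($d{\left(A \right)} = \left(1 + \sqrt{A^{2} + A^{2}}\right)^{2} = \left(1 + \sqrt{2 A^{2}}\right)^{2} = \left(1 + \sqrt{2} \sqrt{A^{2}}\right)^{2}$)
$\sqrt{d{\left(- \frac{60}{X{\left(-6 \right)}} + \frac{2}{-91} \right)} - 40558} = \sqrt{\left(1 + \sqrt{2} \sqrt{\left(- \frac{60}{4 - -6} + \frac{2}{-91}\right)^{2}}\right)^{2} - 40558} = \sqrt{\left(1 + \sqrt{2} \sqrt{\left(- \frac{60}{4 + 6} + 2 \left(- \frac{1}{91}\right)\right)^{2}}\right)^{2} - 40558} = \sqrt{\left(1 + \sqrt{2} \sqrt{\left(- \frac{60}{10} - \frac{2}{91}\right)^{2}}\right)^{2} - 40558} = \sqrt{\left(1 + \sqrt{2} \sqrt{\left(\left(-60\right) \frac{1}{10} - \frac{2}{91}\right)^{2}}\right)^{2} - 40558} = \sqrt{\left(1 + \sqrt{2} \sqrt{\left(-6 - \frac{2}{91}\right)^{2}}\right)^{2} - 40558} = \sqrt{\left(1 + \sqrt{2} \sqrt{\left(- \frac{548}{91}\right)^{2}}\right)^{2} - 40558} = \sqrt{\left(1 + \sqrt{2} \sqrt{\frac{300304}{8281}}\right)^{2} - 40558} = \sqrt{\left(1 + \sqrt{2} \cdot \frac{548}{91}\right)^{2} - 40558} = \sqrt{\left(1 + \frac{548 \sqrt{2}}{91}\right)^{2} - 40558} = \sqrt{-40558 + \left(1 + \frac{548 \sqrt{2}}{91}\right)^{2}}$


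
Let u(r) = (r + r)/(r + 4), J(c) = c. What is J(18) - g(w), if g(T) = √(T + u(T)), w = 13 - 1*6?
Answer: 18 - √1001/11 ≈ 15.124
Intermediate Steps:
w = 7 (w = 13 - 6 = 7)
u(r) = 2*r/(4 + r) (u(r) = (2*r)/(4 + r) = 2*r/(4 + r))
g(T) = √(T + 2*T/(4 + T))
J(18) - g(w) = 18 - √(7*(6 + 7)/(4 + 7)) = 18 - √(7*13/11) = 18 - √(7*(1/11)*13) = 18 - √(91/11) = 18 - √1001/11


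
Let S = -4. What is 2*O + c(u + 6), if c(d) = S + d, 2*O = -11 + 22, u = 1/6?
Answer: 79/6 ≈ 13.167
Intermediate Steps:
u = 1/6 ≈ 0.16667
O = 11/2 (O = (-11 + 22)/2 = (1/2)*11 = 11/2 ≈ 5.5000)
c(d) = -4 + d
2*O + c(u + 6) = 2*(11/2) + (-4 + (1/6 + 6)) = 11 + (-4 + 37/6) = 11 + 13/6 = 79/6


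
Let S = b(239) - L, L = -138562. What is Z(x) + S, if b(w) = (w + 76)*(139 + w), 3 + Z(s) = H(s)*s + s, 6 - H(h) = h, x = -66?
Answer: 252811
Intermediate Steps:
H(h) = 6 - h
Z(s) = -3 + s + s*(6 - s) (Z(s) = -3 + ((6 - s)*s + s) = -3 + (s*(6 - s) + s) = -3 + (s + s*(6 - s)) = -3 + s + s*(6 - s))
b(w) = (76 + w)*(139 + w)
S = 257632 (S = (10564 + 239² + 215*239) - 1*(-138562) = (10564 + 57121 + 51385) + 138562 = 119070 + 138562 = 257632)
Z(x) + S = (-3 - 66 - 1*(-66)*(-6 - 66)) + 257632 = (-3 - 66 - 1*(-66)*(-72)) + 257632 = (-3 - 66 - 4752) + 257632 = -4821 + 257632 = 252811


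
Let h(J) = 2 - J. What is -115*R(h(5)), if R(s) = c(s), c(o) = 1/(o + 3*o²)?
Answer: -115/24 ≈ -4.7917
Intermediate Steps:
R(s) = 1/(s*(1 + 3*s))
-115*R(h(5)) = -115/((2 - 1*5)*(1 + 3*(2 - 1*5))) = -115/((2 - 5)*(1 + 3*(2 - 5))) = -115/((-3)*(1 + 3*(-3))) = -(-115)/(3*(1 - 9)) = -(-115)/(3*(-8)) = -(-115)*(-1)/(3*8) = -115*1/24 = -115/24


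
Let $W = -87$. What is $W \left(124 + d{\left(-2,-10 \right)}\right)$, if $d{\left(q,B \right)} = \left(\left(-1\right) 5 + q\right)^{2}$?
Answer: $-15051$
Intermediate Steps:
$d{\left(q,B \right)} = \left(-5 + q\right)^{2}$
$W \left(124 + d{\left(-2,-10 \right)}\right) = - 87 \left(124 + \left(-5 - 2\right)^{2}\right) = - 87 \left(124 + \left(-7\right)^{2}\right) = - 87 \left(124 + 49\right) = \left(-87\right) 173 = -15051$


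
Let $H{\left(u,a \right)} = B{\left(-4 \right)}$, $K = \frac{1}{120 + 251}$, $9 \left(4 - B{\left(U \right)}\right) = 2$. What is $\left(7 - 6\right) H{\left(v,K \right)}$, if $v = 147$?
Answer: $\frac{34}{9} \approx 3.7778$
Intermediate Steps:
$B{\left(U \right)} = \frac{34}{9}$ ($B{\left(U \right)} = 4 - \frac{2}{9} = \frac{34}{9}$)
$K = \frac{1}{371} \approx 0.0026954$
$H{\left(u,a \right)} = \frac{34}{9}$
$\left(7 - 6\right) H{\left(v,K \right)} = \left(7 - 6\right) \frac{34}{9} = 1 \cdot \frac{34}{9} = \frac{34}{9}$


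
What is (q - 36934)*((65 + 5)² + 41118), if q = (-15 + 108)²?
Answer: -1301619130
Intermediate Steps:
q = 8649 (q = 93² = 8649)
(q - 36934)*((65 + 5)² + 41118) = (8649 - 36934)*((65 + 5)² + 41118) = -28285*(70² + 41118) = -28285*(4900 + 41118) = -28285*46018 = -1301619130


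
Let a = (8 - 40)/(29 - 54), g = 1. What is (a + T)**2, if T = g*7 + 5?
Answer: 110224/625 ≈ 176.36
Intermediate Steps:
T = 12 (T = 1*7 + 5 = 7 + 5 = 12)
a = 32/25 (a = -32/(-25) = -32*(-1/25) = 32/25 ≈ 1.2800)
(a + T)**2 = (32/25 + 12)**2 = (332/25)**2 = 110224/625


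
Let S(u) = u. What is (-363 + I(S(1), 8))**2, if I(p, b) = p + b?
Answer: 125316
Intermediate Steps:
I(p, b) = b + p
(-363 + I(S(1), 8))**2 = (-363 + (8 + 1))**2 = (-363 + 9)**2 = (-354)**2 = 125316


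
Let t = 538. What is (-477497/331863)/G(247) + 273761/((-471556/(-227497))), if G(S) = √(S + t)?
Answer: 62279806217/471556 - 477497*√785/260512455 ≈ 1.3207e+5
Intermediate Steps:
G(S) = √(538 + S) (G(S) = √(S + 538) = √(538 + S))
(-477497/331863)/G(247) + 273761/((-471556/(-227497))) = (-477497/331863)/(√(538 + 247)) + 273761/((-471556/(-227497))) = (-477497*1/331863)/(√785) + 273761/((-471556*(-1/227497))) = -477497*√785/260512455 + 273761/(471556/227497) = -477497*√785/260512455 + 273761*(227497/471556) = -477497*√785/260512455 + 62279806217/471556 = 62279806217/471556 - 477497*√785/260512455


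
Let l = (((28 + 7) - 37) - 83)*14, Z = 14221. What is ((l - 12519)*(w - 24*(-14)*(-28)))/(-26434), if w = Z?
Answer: 65981417/26434 ≈ 2496.1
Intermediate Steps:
w = 14221
l = -1190 (l = ((35 - 37) - 83)*14 = (-2 - 83)*14 = -85*14 = -1190)
((l - 12519)*(w - 24*(-14)*(-28)))/(-26434) = ((-1190 - 12519)*(14221 - 24*(-14)*(-28)))/(-26434) = -13709*(14221 + 336*(-28))*(-1/26434) = -13709*(14221 - 9408)*(-1/26434) = -13709*4813*(-1/26434) = -65981417*(-1/26434) = 65981417/26434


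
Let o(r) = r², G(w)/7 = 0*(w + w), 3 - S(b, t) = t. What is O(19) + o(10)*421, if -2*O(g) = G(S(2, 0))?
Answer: 42100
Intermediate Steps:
S(b, t) = 3 - t
G(w) = 0 (G(w) = 7*(0*(w + w)) = 7*(0*(2*w)) = 7*0 = 0)
O(g) = 0 (O(g) = -½*0 = 0)
O(19) + o(10)*421 = 0 + 10²*421 = 0 + 100*421 = 0 + 42100 = 42100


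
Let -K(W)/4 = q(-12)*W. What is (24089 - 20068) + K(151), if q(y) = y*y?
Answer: -82955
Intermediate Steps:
q(y) = y²
K(W) = -576*W (K(W) = -4*(-12)²*W = -576*W)
(24089 - 20068) + K(151) = (24089 - 20068) - 576*151 = 4021 - 86976 = -82955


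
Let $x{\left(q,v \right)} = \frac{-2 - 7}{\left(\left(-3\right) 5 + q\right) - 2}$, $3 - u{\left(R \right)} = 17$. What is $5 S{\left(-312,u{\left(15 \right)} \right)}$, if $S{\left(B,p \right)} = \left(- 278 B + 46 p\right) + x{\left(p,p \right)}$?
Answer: $\frac{13344305}{31} \approx 4.3046 \cdot 10^{5}$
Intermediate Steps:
$u{\left(R \right)} = -14$ ($u{\left(R \right)} = 3 - 17 = -14$)
$x{\left(q,v \right)} = - \frac{9}{-17 + q}$ ($x{\left(q,v \right)} = - \frac{9}{\left(-15 + q\right) - 2} = - \frac{9}{-17 + q}$)
$S{\left(B,p \right)} = - 278 B - \frac{9}{-17 + p} + 46 p$ ($S{\left(B,p \right)} = \left(- 278 B + 46 p\right) - \frac{9}{-17 + p} = - 278 B - \frac{9}{-17 + p} + 46 p$)
$5 S{\left(-312,u{\left(15 \right)} \right)} = 5 \frac{-9 + 2 \left(-17 - 14\right) \left(\left(-139\right) \left(-312\right) + 23 \left(-14\right)\right)}{-17 - 14} = 5 \frac{-9 + 2 \left(-31\right) \left(43368 - 322\right)}{-31} = 5 \left(- \frac{-9 + 2 \left(-31\right) 43046}{31}\right) = 5 \left(- \frac{-9 - 2668852}{31}\right) = 5 \left(\left(- \frac{1}{31}\right) \left(-2668861\right)\right) = 5 \cdot \frac{2668861}{31} = \frac{13344305}{31}$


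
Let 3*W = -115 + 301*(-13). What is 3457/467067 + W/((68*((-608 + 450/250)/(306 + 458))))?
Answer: 599073232699/24066561309 ≈ 24.892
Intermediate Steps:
W = -4028/3 (W = (-115 + 301*(-13))/3 = (-115 - 3913)/3 = (1/3)*(-4028) = -4028/3 ≈ -1342.7)
3457/467067 + W/((68*((-608 + 450/250)/(306 + 458)))) = 3457/467067 - 4028*(306 + 458)/(68*(-608 + 450/250))/3 = 3457*(1/467067) - 4028*191/(17*(-608 + 450*(1/250)))/3 = 3457/467067 - 4028*191/(17*(-608 + 9/5))/3 = 3457/467067 - 4028/(3*(68*(-3031/5*1/764))) = 3457/467067 - 4028/(3*(68*(-3031/3820))) = 3457/467067 - 4028/(3*(-51527/955)) = 3457/467067 - 4028/3*(-955/51527) = 3457/467067 + 3846740/154581 = 599073232699/24066561309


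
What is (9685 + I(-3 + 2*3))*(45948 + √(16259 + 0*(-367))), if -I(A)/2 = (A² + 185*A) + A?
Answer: 392901348 + 8551*√16259 ≈ 3.9399e+8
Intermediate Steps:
I(A) = -372*A - 2*A² (I(A) = -2*((A² + 185*A) + A) = -2*(A² + 186*A) = -372*A - 2*A²)
(9685 + I(-3 + 2*3))*(45948 + √(16259 + 0*(-367))) = (9685 - 2*(-3 + 2*3)*(186 + (-3 + 2*3)))*(45948 + √(16259 + 0*(-367))) = (9685 - 2*(-3 + 6)*(186 + (-3 + 6)))*(45948 + √(16259 + 0)) = (9685 - 2*3*(186 + 3))*(45948 + √16259) = (9685 - 2*3*189)*(45948 + √16259) = (9685 - 1134)*(45948 + √16259) = 8551*(45948 + √16259) = 392901348 + 8551*√16259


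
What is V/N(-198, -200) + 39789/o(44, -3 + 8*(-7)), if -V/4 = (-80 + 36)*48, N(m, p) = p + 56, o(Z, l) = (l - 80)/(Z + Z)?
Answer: -10528760/417 ≈ -25249.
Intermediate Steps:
o(Z, l) = (-80 + l)/(2*Z) (o(Z, l) = (-80 + l)/((2*Z)) = (-80 + l)*(1/(2*Z)) = (-80 + l)/(2*Z))
N(m, p) = 56 + p
V = 8448 (V = -4*(-80 + 36)*48 = -(-176)*48 = -4*(-2112) = 8448)
V/N(-198, -200) + 39789/o(44, -3 + 8*(-7)) = 8448/(56 - 200) + 39789/(((½)*(-80 + (-3 + 8*(-7)))/44)) = 8448/(-144) + 39789/(((½)*(1/44)*(-80 + (-3 - 56)))) = 8448*(-1/144) + 39789/(((½)*(1/44)*(-80 - 59))) = -176/3 + 39789/(((½)*(1/44)*(-139))) = -176/3 + 39789/(-139/88) = -176/3 + 39789*(-88/139) = -176/3 - 3501432/139 = -10528760/417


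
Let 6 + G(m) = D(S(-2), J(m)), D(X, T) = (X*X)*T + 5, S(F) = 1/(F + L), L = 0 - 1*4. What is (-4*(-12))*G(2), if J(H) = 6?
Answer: -40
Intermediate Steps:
L = -4 (L = 0 - 4 = -4)
S(F) = 1/(-4 + F) (S(F) = 1/(F - 4) = 1/(-4 + F))
D(X, T) = 5 + T*X² (D(X, T) = X²*T + 5 = T*X² + 5 = 5 + T*X²)
G(m) = -⅚ (G(m) = -6 + (5 + 6*(1/(-4 - 2))²) = -6 + (5 + 6*(1/(-6))²) = -6 + (5 + 6*(-⅙)²) = -6 + (5 + 6*(1/36)) = -6 + (5 + ⅙) = -6 + 31/6 = -⅚)
(-4*(-12))*G(2) = -4*(-12)*(-⅚) = 48*(-⅚) = -40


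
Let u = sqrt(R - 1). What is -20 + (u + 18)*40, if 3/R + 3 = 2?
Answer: 700 + 80*I ≈ 700.0 + 80.0*I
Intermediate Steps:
R = -3 (R = 3/(-3 + 2) = 3/(-1) = 3*(-1) = -3)
u = 2*I (u = sqrt(-3 - 1) = sqrt(-4) = 2*I ≈ 2.0*I)
-20 + (u + 18)*40 = -20 + (2*I + 18)*40 = -20 + (18 + 2*I)*40 = -20 + (720 + 80*I) = 700 + 80*I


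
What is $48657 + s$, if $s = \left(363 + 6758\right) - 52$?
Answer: $55726$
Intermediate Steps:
$s = 7069$ ($s = 7121 - 52 = 7069$)
$48657 + s = 48657 + 7069 = 55726$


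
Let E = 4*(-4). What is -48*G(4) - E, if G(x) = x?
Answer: -176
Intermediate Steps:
E = -16
-48*G(4) - E = -48*4 - 1*(-16) = -192 + 16 = -176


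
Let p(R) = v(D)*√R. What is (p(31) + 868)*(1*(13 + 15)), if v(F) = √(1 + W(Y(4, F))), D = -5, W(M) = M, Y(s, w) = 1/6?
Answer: 24304 + 14*√1302/3 ≈ 24472.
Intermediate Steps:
Y(s, w) = ⅙
v(F) = √42/6 (v(F) = √(1 + ⅙) = √(7/6) = √42/6)
p(R) = √42*√R/6 (p(R) = (√42/6)*√R = √42*√R/6)
(p(31) + 868)*(1*(13 + 15)) = (√42*√31/6 + 868)*(1*(13 + 15)) = (√1302/6 + 868)*(1*28) = (868 + √1302/6)*28 = 24304 + 14*√1302/3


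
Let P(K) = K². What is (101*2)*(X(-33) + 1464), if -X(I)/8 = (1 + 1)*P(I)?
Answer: -3223920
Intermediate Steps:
X(I) = -16*I² (X(I) = -8*(1 + 1)*I² = -16*I²)
(101*2)*(X(-33) + 1464) = (101*2)*(-16*(-33)² + 1464) = 202*(-16*1089 + 1464) = 202*(-17424 + 1464) = 202*(-15960) = -3223920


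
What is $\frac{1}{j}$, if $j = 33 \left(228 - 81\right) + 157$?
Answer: $\frac{1}{5008} \approx 0.00019968$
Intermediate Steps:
$j = 5008$ ($j = 33 \left(228 - 81\right) + 157 = 33 \cdot 147 + 157 = 4851 + 157 = 5008$)
$\frac{1}{j} = \frac{1}{5008}$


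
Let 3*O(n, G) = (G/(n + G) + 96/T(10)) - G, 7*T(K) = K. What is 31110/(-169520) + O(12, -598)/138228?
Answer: -468356161571/2574636110280 ≈ -0.18191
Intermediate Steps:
T(K) = K/7
O(n, G) = 112/5 - G/3 + G/(3*(G + n)) (O(n, G) = ((G/(n + G) + 96/(((⅐)*10))) - G)/3 = ((G/(G + n) + 96/(10/7)) - G)/3 = ((G/(G + n) + 96*(7/10)) - G)/3 = ((G/(G + n) + 336/5) - G)/3 = ((336/5 + G/(G + n)) - G)/3 = (336/5 - G + G/(G + n))/3 = 112/5 - G/3 + G/(3*(G + n)))
31110/(-169520) + O(12, -598)/138228 = 31110/(-169520) + ((-5*(-598)² + 336*12 + 341*(-598) - 5*(-598)*12)/(15*(-598 + 12)))/138228 = 31110*(-1/169520) + ((1/15)*(-5*357604 + 4032 - 203918 + 35880)/(-586))*(1/138228) = -3111/16952 + ((1/15)*(-1/586)*(-1788020 + 4032 - 203918 + 35880))*(1/138228) = -3111/16952 + ((1/15)*(-1/586)*(-1952026))*(1/138228) = -3111/16952 + (976013/4395)*(1/138228) = -3111/16952 + 976013/607512060 = -468356161571/2574636110280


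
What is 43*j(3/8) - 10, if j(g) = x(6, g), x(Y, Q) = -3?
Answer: -139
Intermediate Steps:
j(g) = -3
43*j(3/8) - 10 = 43*(-3) - 10 = -129 - 10 = -139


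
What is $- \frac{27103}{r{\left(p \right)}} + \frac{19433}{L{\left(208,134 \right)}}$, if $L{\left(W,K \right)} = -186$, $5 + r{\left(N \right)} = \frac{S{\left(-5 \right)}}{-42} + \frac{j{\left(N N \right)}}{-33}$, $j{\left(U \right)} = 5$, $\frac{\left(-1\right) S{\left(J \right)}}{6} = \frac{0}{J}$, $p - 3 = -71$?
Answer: $\frac{40763651}{7905} \approx 5156.7$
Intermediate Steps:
$p = -68$ ($p = 3 - 71 = -68$)
$S{\left(J \right)} = 0$ ($S{\left(J \right)} = - 6 \frac{0}{J} = \left(-6\right) 0 = 0$)
$r{\left(N \right)} = - \frac{170}{33}$ ($r{\left(N \right)} = -5 + \left(\frac{0}{-42} + \frac{5}{-33}\right) = -5 + \left(0 \left(- \frac{1}{42}\right) + 5 \left(- \frac{1}{33}\right)\right) = -5 + \left(0 - \frac{5}{33}\right) = -5 - \frac{5}{33} = - \frac{170}{33}$)
$- \frac{27103}{r{\left(p \right)}} + \frac{19433}{L{\left(208,134 \right)}} = - \frac{27103}{- \frac{170}{33}} + \frac{19433}{-186} = \left(-27103\right) \left(- \frac{33}{170}\right) + 19433 \left(- \frac{1}{186}\right) = \frac{894399}{170} - \frac{19433}{186} = \frac{40763651}{7905}$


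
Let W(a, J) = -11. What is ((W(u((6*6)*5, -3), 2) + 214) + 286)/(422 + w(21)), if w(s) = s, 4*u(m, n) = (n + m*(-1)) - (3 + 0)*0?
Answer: 489/443 ≈ 1.1038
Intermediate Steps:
u(m, n) = -m/4 + n/4 (u(m, n) = ((n + m*(-1)) - (3 + 0)*0)/4 = ((n - m) - 3*0)/4 = ((n - m) - 1*0)/4 = ((n - m) + 0)/4 = (n - m)/4 = -m/4 + n/4)
((W(u((6*6)*5, -3), 2) + 214) + 286)/(422 + w(21)) = ((-11 + 214) + 286)/(422 + 21) = (203 + 286)/443 = 489*(1/443) = 489/443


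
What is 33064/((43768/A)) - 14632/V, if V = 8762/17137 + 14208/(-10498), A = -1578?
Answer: 56837188862722/3512081095 ≈ 16183.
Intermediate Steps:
V = -75749510/89952113 (V = 8762*(1/17137) + 14208*(-1/10498) = 8762/17137 - 7104/5249 = -75749510/89952113 ≈ -0.84211)
33064/((43768/A)) - 14632/V = 33064/((43768/(-1578))) - 14632/(-75749510/89952113) = 33064/((43768*(-1/1578))) - 14632*(-89952113/75749510) = 33064/(-21884/789) + 11154062012/641945 = 33064*(-789/21884) + 11154062012/641945 = -6521874/5471 + 11154062012/641945 = 56837188862722/3512081095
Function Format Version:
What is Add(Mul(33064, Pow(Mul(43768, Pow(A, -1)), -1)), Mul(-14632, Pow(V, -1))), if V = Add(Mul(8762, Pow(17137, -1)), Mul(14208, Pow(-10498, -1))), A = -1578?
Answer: Rational(56837188862722, 3512081095) ≈ 16183.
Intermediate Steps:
V = Rational(-75749510, 89952113) (V = Add(Mul(8762, Rational(1, 17137)), Mul(14208, Rational(-1, 10498))) = Add(Rational(8762, 17137), Rational(-7104, 5249)) = Rational(-75749510, 89952113) ≈ -0.84211)
Add(Mul(33064, Pow(Mul(43768, Pow(A, -1)), -1)), Mul(-14632, Pow(V, -1))) = Add(Mul(33064, Pow(Mul(43768, Pow(-1578, -1)), -1)), Mul(-14632, Pow(Rational(-75749510, 89952113), -1))) = Add(Mul(33064, Pow(Mul(43768, Rational(-1, 1578)), -1)), Mul(-14632, Rational(-89952113, 75749510))) = Add(Mul(33064, Pow(Rational(-21884, 789), -1)), Rational(11154062012, 641945)) = Add(Mul(33064, Rational(-789, 21884)), Rational(11154062012, 641945)) = Add(Rational(-6521874, 5471), Rational(11154062012, 641945)) = Rational(56837188862722, 3512081095)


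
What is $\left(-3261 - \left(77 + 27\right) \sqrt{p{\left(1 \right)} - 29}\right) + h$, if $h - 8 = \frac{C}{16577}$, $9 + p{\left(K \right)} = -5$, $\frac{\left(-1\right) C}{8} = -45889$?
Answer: $- \frac{53557869}{16577} - 104 i \sqrt{43} \approx -3230.9 - 681.97 i$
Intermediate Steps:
$C = 367112$ ($C = \left(-8\right) \left(-45889\right) = 367112$)
$p{\left(K \right)} = -14$ ($p{\left(K \right)} = -9 - 5 = -14$)
$h = \frac{499728}{16577}$ ($h = 8 + \frac{367112}{16577} = \frac{499728}{16577} \approx 30.146$)
$\left(-3261 - \left(77 + 27\right) \sqrt{p{\left(1 \right)} - 29}\right) + h = \left(-3261 - \left(77 + 27\right) \sqrt{-14 - 29}\right) + \frac{499728}{16577} = \left(-3261 - 104 \sqrt{-43}\right) + \frac{499728}{16577} = \left(-3261 - 104 i \sqrt{43}\right) + \frac{499728}{16577} = - \frac{53557869}{16577} - 104 i \sqrt{43}$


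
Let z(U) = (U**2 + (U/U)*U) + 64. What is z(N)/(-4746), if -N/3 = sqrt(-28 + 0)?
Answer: 94/2373 + I*sqrt(7)/791 ≈ 0.039612 + 0.0033448*I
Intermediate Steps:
N = -6*I*sqrt(7) (N = -3*sqrt(-28 + 0) = -6*I*sqrt(7) ≈ -15.875*I)
z(U) = 64 + U + U**2 (z(U) = (U**2 + 1*U) + 64 = (U**2 + U) + 64 = (U + U**2) + 64 = 64 + U + U**2)
z(N)/(-4746) = (64 - 6*I*sqrt(7) + (-6*I*sqrt(7))**2)/(-4746) = (64 - 6*I*sqrt(7) - 252)*(-1/4746) = (-188 - 6*I*sqrt(7))*(-1/4746) = 94/2373 + I*sqrt(7)/791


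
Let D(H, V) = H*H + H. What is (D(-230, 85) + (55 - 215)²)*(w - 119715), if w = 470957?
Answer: 27491711340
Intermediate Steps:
D(H, V) = H + H² (D(H, V) = H² + H = H + H²)
(D(-230, 85) + (55 - 215)²)*(w - 119715) = (-230*(1 - 230) + (55 - 215)²)*(470957 - 119715) = (-230*(-229) + (-160)²)*351242 = (52670 + 25600)*351242 = 78270*351242 = 27491711340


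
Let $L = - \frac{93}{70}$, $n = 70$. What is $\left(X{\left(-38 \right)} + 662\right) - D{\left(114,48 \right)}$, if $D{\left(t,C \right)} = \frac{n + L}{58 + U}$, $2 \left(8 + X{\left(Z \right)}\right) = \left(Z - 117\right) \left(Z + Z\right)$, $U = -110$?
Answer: $\frac{23824967}{3640} \approx 6545.3$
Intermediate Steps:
$L = - \frac{93}{70}$ ($L = \left(-93\right) \frac{1}{70} = - \frac{93}{70} \approx -1.3286$)
$X{\left(Z \right)} = -8 + Z \left(-117 + Z\right)$ ($X{\left(Z \right)} = -8 + \frac{\left(Z - 117\right) \left(Z + Z\right)}{2} = -8 + \frac{\left(-117 + Z\right) 2 Z}{2} = -8 + \frac{2 Z \left(-117 + Z\right)}{2} = -8 + Z \left(-117 + Z\right)$)
$D{\left(t,C \right)} = - \frac{4807}{3640}$ ($D{\left(t,C \right)} = \frac{70 - \frac{93}{70}}{58 - 110} = \frac{4807}{70 \left(-52\right)} = \frac{4807}{70} \left(- \frac{1}{52}\right) = - \frac{4807}{3640}$)
$\left(X{\left(-38 \right)} + 662\right) - D{\left(114,48 \right)} = \left(\left(-8 + \left(-38\right)^{2} - -4446\right) + 662\right) - - \frac{4807}{3640} = \left(\left(-8 + 1444 + 4446\right) + 662\right) + \frac{4807}{3640} = \left(5882 + 662\right) + \frac{4807}{3640} = 6544 + \frac{4807}{3640} = \frac{23824967}{3640}$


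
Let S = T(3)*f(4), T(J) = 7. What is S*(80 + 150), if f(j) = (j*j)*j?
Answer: 103040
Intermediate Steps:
f(j) = j**3 (f(j) = j**2*j = j**3)
S = 448 (S = 7*4**3 = 7*64 = 448)
S*(80 + 150) = 448*(80 + 150) = 448*230 = 103040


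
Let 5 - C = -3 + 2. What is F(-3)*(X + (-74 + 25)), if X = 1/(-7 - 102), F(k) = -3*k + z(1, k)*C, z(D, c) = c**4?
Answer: -2644290/109 ≈ -24260.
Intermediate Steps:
C = 6 (C = 5 - (-3 + 2) = 5 - 1*(-1) = 5 + 1 = 6)
F(k) = -3*k + 6*k**4 (F(k) = -3*k + k**4*6 = -3*k + 6*k**4)
X = -1/109 (X = 1/(-109) = -1/109 ≈ -0.0091743)
F(-3)*(X + (-74 + 25)) = (-3*(-3) + 6*(-3)**4)*(-1/109 + (-74 + 25)) = (9 + 6*81)*(-1/109 - 49) = (9 + 486)*(-5342/109) = 495*(-5342/109) = -2644290/109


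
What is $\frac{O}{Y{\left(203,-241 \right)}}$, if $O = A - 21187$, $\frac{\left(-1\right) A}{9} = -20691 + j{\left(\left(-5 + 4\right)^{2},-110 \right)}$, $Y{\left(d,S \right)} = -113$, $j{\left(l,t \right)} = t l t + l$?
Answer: $- \frac{56123}{113} \approx -496.66$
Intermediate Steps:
$j{\left(l,t \right)} = l + l t^{2}$ ($j{\left(l,t \right)} = l t t + l = l t^{2} + l = l + l t^{2}$)
$A = 77310$ ($A = - 9 \left(-20691 + \left(-5 + 4\right)^{2} \left(1 + \left(-110\right)^{2}\right)\right) = - 9 \left(-20691 + \left(-1\right)^{2} \left(1 + 12100\right)\right) = - 9 \left(-20691 + 1 \cdot 12101\right) = - 9 \left(-20691 + 12101\right) = \left(-9\right) \left(-8590\right) = 77310$)
$O = 56123$ ($O = 77310 - 21187 = 56123$)
$\frac{O}{Y{\left(203,-241 \right)}} = \frac{56123}{-113} = 56123 \left(- \frac{1}{113}\right) = - \frac{56123}{113}$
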